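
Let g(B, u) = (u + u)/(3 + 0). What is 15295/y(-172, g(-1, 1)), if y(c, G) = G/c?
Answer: -3946110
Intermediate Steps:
g(B, u) = 2*u/3 (g(B, u) = (2*u)/3 = (2*u)*(⅓) = 2*u/3)
15295/y(-172, g(-1, 1)) = 15295/((((⅔)*1)/(-172))) = 15295/(((⅔)*(-1/172))) = 15295/(-1/258) = 15295*(-258) = -3946110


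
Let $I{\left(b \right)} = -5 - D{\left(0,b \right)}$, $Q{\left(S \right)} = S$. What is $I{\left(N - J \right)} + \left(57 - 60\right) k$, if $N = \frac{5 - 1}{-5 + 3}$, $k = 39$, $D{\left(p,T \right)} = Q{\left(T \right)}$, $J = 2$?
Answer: $-118$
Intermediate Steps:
$D{\left(p,T \right)} = T$
$N = -2$ ($N = \frac{4}{-2} = 4 \left(- \frac{1}{2}\right) = -2$)
$I{\left(b \right)} = -5 - b$
$I{\left(N - J \right)} + \left(57 - 60\right) k = \left(-5 - \left(-2 - 2\right)\right) + \left(57 - 60\right) 39 = \left(-5 - \left(-2 - 2\right)\right) - 117 = \left(-5 - -4\right) - 117 = \left(-5 + 4\right) - 117 = -1 - 117 = -118$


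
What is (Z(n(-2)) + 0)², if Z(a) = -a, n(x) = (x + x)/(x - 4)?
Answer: 4/9 ≈ 0.44444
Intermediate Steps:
n(x) = 2*x/(-4 + x) (n(x) = (2*x)/(-4 + x) = 2*x/(-4 + x))
(Z(n(-2)) + 0)² = (-2*(-2)/(-4 - 2) + 0)² = (-2*(-2)/(-6) + 0)² = (-2*(-2)*(-1)/6 + 0)² = (-1*⅔ + 0)² = (-⅔ + 0)² = (-⅔)² = 4/9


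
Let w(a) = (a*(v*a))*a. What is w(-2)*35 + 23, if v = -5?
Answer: 1423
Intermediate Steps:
w(a) = -5*a³ (w(a) = (a*(-5*a))*a = (-5*a²)*a = -5*a³)
w(-2)*35 + 23 = -5*(-2)³*35 + 23 = -5*(-8)*35 + 23 = 40*35 + 23 = 1400 + 23 = 1423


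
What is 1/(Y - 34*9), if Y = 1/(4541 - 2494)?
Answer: -2047/626381 ≈ -0.0032680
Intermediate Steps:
Y = 1/2047 ≈ 0.00048852
1/(Y - 34*9) = 1/(1/2047 - 34*9) = 1/(1/2047 - 306) = 1/(-626381/2047) = -2047/626381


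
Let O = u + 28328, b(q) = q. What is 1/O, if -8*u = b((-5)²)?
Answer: 8/226599 ≈ 3.5305e-5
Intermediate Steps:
u = -25/8 (u = -⅛*(-5)² = -⅛*25 = -25/8 ≈ -3.1250)
O = 226599/8 (O = -25/8 + 28328 = 226599/8 ≈ 28325.)
1/O = 1/(226599/8) = 8/226599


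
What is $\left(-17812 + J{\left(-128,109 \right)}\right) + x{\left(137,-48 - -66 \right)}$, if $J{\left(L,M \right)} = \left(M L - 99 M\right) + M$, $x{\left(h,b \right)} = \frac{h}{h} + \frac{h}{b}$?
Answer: $- \frac{763873}{18} \approx -42437.0$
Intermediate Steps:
$x{\left(h,b \right)} = 1 + \frac{h}{b}$
$J{\left(L,M \right)} = - 98 M + L M$ ($J{\left(L,M \right)} = \left(L M - 99 M\right) + M = \left(- 99 M + L M\right) + M = - 98 M + L M$)
$\left(-17812 + J{\left(-128,109 \right)}\right) + x{\left(137,-48 - -66 \right)} = \left(-17812 + 109 \left(-98 - 128\right)\right) + \frac{\left(-48 - -66\right) + 137}{-48 - -66} = \left(-17812 + 109 \left(-226\right)\right) + \frac{\left(-48 + 66\right) + 137}{-48 + 66} = \left(-17812 - 24634\right) + \frac{18 + 137}{18} = -42446 + \frac{1}{18} \cdot 155 = -42446 + \frac{155}{18} = - \frac{763873}{18}$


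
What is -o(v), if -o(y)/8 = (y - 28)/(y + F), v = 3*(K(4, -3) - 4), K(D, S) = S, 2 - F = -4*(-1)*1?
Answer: 392/23 ≈ 17.043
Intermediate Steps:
F = -2 (F = 2 - (-4*(-1)) = 2 - 4 = -2)
v = -21 (v = 3*(-3 - 4) = 3*(-7) = -21)
o(y) = -8*(-28 + y)/(-2 + y) (o(y) = -8*(y - 28)/(y - 2) = -8*(-28 + y)/(-2 + y))
-o(v) = -8*(28 - 1*(-21))/(-2 - 21) = -8*(28 + 21)/(-23) = -8*(-1)*49/23 = -1*(-392/23) = 392/23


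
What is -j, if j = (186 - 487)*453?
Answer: 136353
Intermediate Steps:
j = -136353 (j = -301*453 = -136353)
-j = -1*(-136353) = 136353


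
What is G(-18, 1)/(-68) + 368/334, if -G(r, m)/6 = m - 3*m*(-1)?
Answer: 4130/2839 ≈ 1.4547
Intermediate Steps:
G(r, m) = -24*m (G(r, m) = -6*(m - 3*m*(-1)) = -6*(m - (-3)*m) = -6*(m + 3*m) = -24*m)
G(-18, 1)/(-68) + 368/334 = -24*1/(-68) + 368/334 = -24*(-1/68) + 368*(1/334) = 6/17 + 184/167 = 4130/2839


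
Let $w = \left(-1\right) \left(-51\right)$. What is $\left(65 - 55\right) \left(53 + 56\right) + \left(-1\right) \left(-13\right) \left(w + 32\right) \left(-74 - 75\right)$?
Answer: $-159681$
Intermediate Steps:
$w = 51$
$\left(65 - 55\right) \left(53 + 56\right) + \left(-1\right) \left(-13\right) \left(w + 32\right) \left(-74 - 75\right) = \left(65 - 55\right) \left(53 + 56\right) + \left(-1\right) \left(-13\right) \left(51 + 32\right) \left(-74 - 75\right) = 10 \cdot 109 + 13 \cdot 83 \left(-149\right) = 1090 + 13 \left(-12367\right) = 1090 - 160771 = -159681$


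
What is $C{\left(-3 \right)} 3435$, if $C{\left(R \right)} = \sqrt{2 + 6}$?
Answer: $6870 \sqrt{2} \approx 9715.6$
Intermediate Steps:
$C{\left(R \right)} = 2 \sqrt{2}$ ($C{\left(R \right)} = \sqrt{8} = 2 \sqrt{2}$)
$C{\left(-3 \right)} 3435 = 2 \sqrt{2} \cdot 3435 = 6870 \sqrt{2}$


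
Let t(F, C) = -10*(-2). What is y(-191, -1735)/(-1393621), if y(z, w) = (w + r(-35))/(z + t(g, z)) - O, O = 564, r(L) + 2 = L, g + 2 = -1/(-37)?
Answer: 94672/238309191 ≈ 0.00039727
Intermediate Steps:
g = -73/37 (g = -2 - 1/(-37) = -2 - 1*(-1/37) = -2 + 1/37 = -73/37 ≈ -1.9730)
r(L) = -2 + L
t(F, C) = 20
y(z, w) = -564 + (-37 + w)/(20 + z) (y(z, w) = (w + (-2 - 35))/(z + 20) - 1*564 = (w - 37)/(20 + z) - 564 = (-37 + w)/(20 + z) - 564 = -564 + (-37 + w)/(20 + z))
y(-191, -1735)/(-1393621) = ((-11317 - 1735 - 564*(-191))/(20 - 191))/(-1393621) = ((-11317 - 1735 + 107724)/(-171))*(-1/1393621) = -1/171*94672*(-1/1393621) = -94672/171*(-1/1393621) = 94672/238309191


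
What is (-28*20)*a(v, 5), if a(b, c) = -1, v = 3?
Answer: 560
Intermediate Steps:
(-28*20)*a(v, 5) = -28*20*(-1) = -560*(-1) = 560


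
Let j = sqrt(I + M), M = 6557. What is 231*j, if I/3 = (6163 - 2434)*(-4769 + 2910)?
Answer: 462*I*sqrt(5197519) ≈ 1.0533e+6*I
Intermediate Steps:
I = -20796633 (I = 3*((6163 - 2434)*(-4769 + 2910)) = 3*(3729*(-1859)) = 3*(-6932211) = -20796633)
j = 2*I*sqrt(5197519) (j = sqrt(-20796633 + 6557) = sqrt(-20790076) = 2*I*sqrt(5197519) ≈ 4559.6*I)
231*j = 231*(2*I*sqrt(5197519)) = 462*I*sqrt(5197519)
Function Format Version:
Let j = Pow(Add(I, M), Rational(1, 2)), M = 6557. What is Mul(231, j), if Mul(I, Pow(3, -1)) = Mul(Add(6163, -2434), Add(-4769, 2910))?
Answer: Mul(462, I, Pow(5197519, Rational(1, 2))) ≈ Mul(1.0533e+6, I)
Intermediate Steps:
I = -20796633 (I = Mul(3, Mul(Add(6163, -2434), Add(-4769, 2910))) = Mul(3, Mul(3729, -1859)) = Mul(3, -6932211) = -20796633)
j = Mul(2, I, Pow(5197519, Rational(1, 2))) (j = Pow(Add(-20796633, 6557), Rational(1, 2)) = Pow(-20790076, Rational(1, 2)) = Mul(2, I, Pow(5197519, Rational(1, 2))) ≈ Mul(4559.6, I))
Mul(231, j) = Mul(231, Mul(2, I, Pow(5197519, Rational(1, 2)))) = Mul(462, I, Pow(5197519, Rational(1, 2)))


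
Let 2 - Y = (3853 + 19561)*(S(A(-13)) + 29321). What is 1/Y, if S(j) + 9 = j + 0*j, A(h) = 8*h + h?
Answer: -1/683571728 ≈ -1.4629e-9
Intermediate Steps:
A(h) = 9*h
S(j) = -9 + j (S(j) = -9 + (j + 0*j) = -9 + (j + 0) = -9 + j)
Y = -683571728 (Y = 2 - (3853 + 19561)*((-9 + 9*(-13)) + 29321) = 2 - 23414*((-9 - 117) + 29321) = 2 - 23414*(-126 + 29321) = 2 - 23414*29195 = 2 - 1*683571730 = 2 - 683571730 = -683571728)
1/Y = 1/(-683571728) = -1/683571728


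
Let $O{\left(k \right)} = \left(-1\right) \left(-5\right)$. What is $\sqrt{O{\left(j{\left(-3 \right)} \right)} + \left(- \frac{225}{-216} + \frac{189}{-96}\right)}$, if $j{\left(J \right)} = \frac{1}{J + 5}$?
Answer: $\frac{\sqrt{2346}}{24} \approx 2.0181$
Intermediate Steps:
$j{\left(J \right)} = \frac{1}{5 + J}$
$O{\left(k \right)} = 5$
$\sqrt{O{\left(j{\left(-3 \right)} \right)} + \left(- \frac{225}{-216} + \frac{189}{-96}\right)} = \sqrt{5 + \left(- \frac{225}{-216} + \frac{189}{-96}\right)} = \sqrt{5 + \left(\left(-225\right) \left(- \frac{1}{216}\right) + 189 \left(- \frac{1}{96}\right)\right)} = \sqrt{5 + \left(\frac{25}{24} - \frac{63}{32}\right)} = \sqrt{5 - \frac{89}{96}} = \sqrt{\frac{391}{96}} = \frac{\sqrt{2346}}{24}$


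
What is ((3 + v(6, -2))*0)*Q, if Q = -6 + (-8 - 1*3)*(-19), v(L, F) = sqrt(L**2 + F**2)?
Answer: 0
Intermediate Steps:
v(L, F) = sqrt(F**2 + L**2)
Q = 203 (Q = -6 + (-8 - 3)*(-19) = -6 - 11*(-19) = -6 + 209 = 203)
((3 + v(6, -2))*0)*Q = ((3 + sqrt((-2)**2 + 6**2))*0)*203 = ((3 + sqrt(4 + 36))*0)*203 = ((3 + sqrt(40))*0)*203 = ((3 + 2*sqrt(10))*0)*203 = 0*203 = 0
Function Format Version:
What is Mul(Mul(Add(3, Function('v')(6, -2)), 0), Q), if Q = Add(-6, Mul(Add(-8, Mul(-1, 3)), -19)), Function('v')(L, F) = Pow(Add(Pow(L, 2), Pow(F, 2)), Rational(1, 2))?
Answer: 0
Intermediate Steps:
Function('v')(L, F) = Pow(Add(Pow(F, 2), Pow(L, 2)), Rational(1, 2))
Q = 203 (Q = Add(-6, Mul(Add(-8, -3), -19)) = Add(-6, Mul(-11, -19)) = Add(-6, 209) = 203)
Mul(Mul(Add(3, Function('v')(6, -2)), 0), Q) = Mul(Mul(Add(3, Pow(Add(Pow(-2, 2), Pow(6, 2)), Rational(1, 2))), 0), 203) = Mul(Mul(Add(3, Pow(Add(4, 36), Rational(1, 2))), 0), 203) = Mul(Mul(Add(3, Pow(40, Rational(1, 2))), 0), 203) = Mul(Mul(Add(3, Mul(2, Pow(10, Rational(1, 2)))), 0), 203) = Mul(0, 203) = 0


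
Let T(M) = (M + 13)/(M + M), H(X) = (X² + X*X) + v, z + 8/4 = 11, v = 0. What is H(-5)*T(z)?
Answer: 550/9 ≈ 61.111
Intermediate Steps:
z = 9 (z = -2 + 11 = 9)
H(X) = 2*X² (H(X) = (X² + X*X) + 0 = (X² + X²) + 0 = 2*X² + 0 = 2*X²)
T(M) = (13 + M)/(2*M) (T(M) = (13 + M)/((2*M)) = (13 + M)*(1/(2*M)) = (13 + M)/(2*M))
H(-5)*T(z) = (2*(-5)²)*((½)*(13 + 9)/9) = (2*25)*((½)*(⅑)*22) = 50*(11/9) = 550/9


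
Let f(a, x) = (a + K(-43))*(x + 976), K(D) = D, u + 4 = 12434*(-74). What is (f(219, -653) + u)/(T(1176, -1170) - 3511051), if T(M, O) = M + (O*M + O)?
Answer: 863272/4886965 ≈ 0.17665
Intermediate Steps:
u = -920120 (u = -4 + 12434*(-74) = -4 - 920116 = -920120)
T(M, O) = M + O + M*O (T(M, O) = M + (M*O + O) = M + (O + M*O) = M + O + M*O)
f(a, x) = (-43 + a)*(976 + x) (f(a, x) = (a - 43)*(x + 976) = (-43 + a)*(976 + x))
(f(219, -653) + u)/(T(1176, -1170) - 3511051) = ((-41968 - 43*(-653) + 976*219 + 219*(-653)) - 920120)/((1176 - 1170 + 1176*(-1170)) - 3511051) = ((-41968 + 28079 + 213744 - 143007) - 920120)/((1176 - 1170 - 1375920) - 3511051) = (56848 - 920120)/(-1375914 - 3511051) = -863272/(-4886965) = -863272*(-1/4886965) = 863272/4886965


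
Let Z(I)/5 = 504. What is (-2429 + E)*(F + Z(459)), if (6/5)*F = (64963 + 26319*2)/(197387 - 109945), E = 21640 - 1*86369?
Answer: -14805104726685/87442 ≈ -1.6931e+8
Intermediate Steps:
Z(I) = 2520 (Z(I) = 5*504 = 2520)
E = -64729 (E = 21640 - 86369 = -64729)
F = 588005/524652 (F = 5*((64963 + 26319*2)/(197387 - 109945))/6 = 5*((64963 + 52638)/87442)/6 = 5*(117601*(1/87442))/6 = (5/6)*(117601/87442) = 588005/524652 ≈ 1.1208)
(-2429 + E)*(F + Z(459)) = (-2429 - 64729)*(588005/524652 + 2520) = -67158*1322711045/524652 = -14805104726685/87442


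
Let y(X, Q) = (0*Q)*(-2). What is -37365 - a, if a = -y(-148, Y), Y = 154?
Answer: -37365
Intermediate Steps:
y(X, Q) = 0 (y(X, Q) = 0*(-2) = 0)
a = 0 (a = -1*0 = 0)
-37365 - a = -37365 - 1*0 = -37365 + 0 = -37365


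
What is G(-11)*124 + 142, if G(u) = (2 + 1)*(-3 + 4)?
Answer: 514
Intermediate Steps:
G(u) = 3 (G(u) = 3*1 = 3)
G(-11)*124 + 142 = 3*124 + 142 = 372 + 142 = 514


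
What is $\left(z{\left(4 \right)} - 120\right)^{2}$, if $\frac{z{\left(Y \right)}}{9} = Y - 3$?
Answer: $12321$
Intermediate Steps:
$z{\left(Y \right)} = -27 + 9 Y$ ($z{\left(Y \right)} = 9 \left(Y - 3\right) = 9 \left(-3 + Y\right) = -27 + 9 Y$)
$\left(z{\left(4 \right)} - 120\right)^{2} = \left(\left(-27 + 9 \cdot 4\right) - 120\right)^{2} = \left(\left(-27 + 36\right) - 120\right)^{2} = \left(9 - 120\right)^{2} = \left(-111\right)^{2} = 12321$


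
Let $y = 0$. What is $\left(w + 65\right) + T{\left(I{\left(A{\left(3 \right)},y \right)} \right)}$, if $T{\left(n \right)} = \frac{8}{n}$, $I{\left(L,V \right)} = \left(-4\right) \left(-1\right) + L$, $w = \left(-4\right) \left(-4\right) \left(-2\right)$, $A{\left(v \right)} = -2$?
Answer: $37$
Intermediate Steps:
$w = -32$ ($w = 16 \left(-2\right) = -32$)
$I{\left(L,V \right)} = 4 + L$
$\left(w + 65\right) + T{\left(I{\left(A{\left(3 \right)},y \right)} \right)} = \left(-32 + 65\right) + \frac{8}{4 - 2} = 33 + \frac{8}{2} = 33 + 8 \cdot \frac{1}{2} = 33 + 4 = 37$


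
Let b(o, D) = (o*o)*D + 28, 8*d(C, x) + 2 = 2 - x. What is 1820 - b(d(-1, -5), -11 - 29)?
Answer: 14461/8 ≈ 1807.6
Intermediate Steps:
d(C, x) = -x/8 (d(C, x) = -¼ + (2 - x)/8 = -¼ + (¼ - x/8) = -x/8)
b(o, D) = 28 + D*o² (b(o, D) = o²*D + 28 = D*o² + 28 = 28 + D*o²)
1820 - b(d(-1, -5), -11 - 29) = 1820 - (28 + (-11 - 29)*(-⅛*(-5))²) = 1820 - (28 - 40*(5/8)²) = 1820 - (28 - 40*25/64) = 1820 - (28 - 125/8) = 1820 - 1*99/8 = 1820 - 99/8 = 14461/8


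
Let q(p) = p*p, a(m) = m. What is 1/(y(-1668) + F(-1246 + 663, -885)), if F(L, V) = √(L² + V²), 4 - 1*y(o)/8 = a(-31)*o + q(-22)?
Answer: -208752/87154233451 - √1123114/174308466902 ≈ -2.4013e-6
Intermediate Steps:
q(p) = p²
y(o) = -3840 + 248*o (y(o) = 32 - 8*(-31*o + (-22)²) = 32 - 8*(-31*o + 484) = 32 - 8*(484 - 31*o) = 32 + (-3872 + 248*o) = -3840 + 248*o)
1/(y(-1668) + F(-1246 + 663, -885)) = 1/((-3840 + 248*(-1668)) + √((-1246 + 663)² + (-885)²)) = 1/((-3840 - 413664) + √((-583)² + 783225)) = 1/(-417504 + √(339889 + 783225)) = 1/(-417504 + √1123114)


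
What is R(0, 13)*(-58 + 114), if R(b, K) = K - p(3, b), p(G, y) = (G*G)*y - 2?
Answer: 840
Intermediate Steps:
p(G, y) = -2 + y*G**2 (p(G, y) = G**2*y - 2 = y*G**2 - 2 = -2 + y*G**2)
R(b, K) = 2 + K - 9*b (R(b, K) = K - (-2 + b*3**2) = K - (-2 + b*9) = K - (-2 + 9*b) = K + (2 - 9*b) = 2 + K - 9*b)
R(0, 13)*(-58 + 114) = (2 + 13 - 9*0)*(-58 + 114) = (2 + 13 + 0)*56 = 15*56 = 840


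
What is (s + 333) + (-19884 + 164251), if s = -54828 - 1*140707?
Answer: -50835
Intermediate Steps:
s = -195535 (s = -54828 - 140707 = -195535)
(s + 333) + (-19884 + 164251) = (-195535 + 333) + (-19884 + 164251) = -195202 + 144367 = -50835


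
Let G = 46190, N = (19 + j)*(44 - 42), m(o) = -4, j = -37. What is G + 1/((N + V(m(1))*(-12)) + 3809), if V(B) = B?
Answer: 176491991/3821 ≈ 46190.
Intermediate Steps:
N = -36 (N = (19 - 37)*(44 - 42) = -18*2 = -36)
G + 1/((N + V(m(1))*(-12)) + 3809) = 46190 + 1/((-36 - 4*(-12)) + 3809) = 46190 + 1/((-36 + 48) + 3809) = 46190 + 1/(12 + 3809) = 46190 + 1/3821 = 176491991/3821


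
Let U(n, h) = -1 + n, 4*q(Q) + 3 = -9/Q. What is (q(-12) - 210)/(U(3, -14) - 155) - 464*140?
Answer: -53006237/816 ≈ -64959.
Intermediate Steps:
q(Q) = -¾ - 9/(4*Q) (q(Q) = -¾ + (-9/Q)/4 = -¾ - 9/(4*Q))
(q(-12) - 210)/(U(3, -14) - 155) - 464*140 = ((¾)*(-3 - 1*(-12))/(-12) - 210)/((-1 + 3) - 155) - 464*140 = ((¾)*(-1/12)*(-3 + 12) - 210)/(2 - 155) - 64960 = ((¾)*(-1/12)*9 - 210)/(-153) - 64960 = (-9/16 - 210)*(-1/153) - 64960 = -3369/16*(-1/153) - 64960 = 1123/816 - 64960 = -53006237/816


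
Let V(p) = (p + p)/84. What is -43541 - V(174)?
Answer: -304816/7 ≈ -43545.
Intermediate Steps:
V(p) = p/42 (V(p) = (2*p)*(1/84) = p/42)
-43541 - V(174) = -43541 - 174/42 = -43541 - 1*29/7 = -43541 - 29/7 = -304816/7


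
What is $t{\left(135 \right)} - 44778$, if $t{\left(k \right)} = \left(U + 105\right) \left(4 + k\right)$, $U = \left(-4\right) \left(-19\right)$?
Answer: $-19619$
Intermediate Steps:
$U = 76$
$t{\left(k \right)} = 724 + 181 k$ ($t{\left(k \right)} = \left(76 + 105\right) \left(4 + k\right) = 181 \left(4 + k\right) = 724 + 181 k$)
$t{\left(135 \right)} - 44778 = \left(724 + 181 \cdot 135\right) - 44778 = \left(724 + 24435\right) - 44778 = 25159 - 44778 = -19619$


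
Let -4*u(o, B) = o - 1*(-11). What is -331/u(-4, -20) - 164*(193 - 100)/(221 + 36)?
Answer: 233504/1799 ≈ 129.80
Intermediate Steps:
u(o, B) = -11/4 - o/4 (u(o, B) = -(o - 1*(-11))/4 = -(o + 11)/4 = -(11 + o)/4 = -11/4 - o/4)
-331/u(-4, -20) - 164*(193 - 100)/(221 + 36) = -331/(-11/4 - ¼*(-4)) - 164*(193 - 100)/(221 + 36) = -331/(-11/4 + 1) - 164/(257/93) = -331/(-7/4) - 164/(257*(1/93)) = -331*(-4/7) - 164/257/93 = 1324/7 - 164*93/257 = 1324/7 - 15252/257 = 233504/1799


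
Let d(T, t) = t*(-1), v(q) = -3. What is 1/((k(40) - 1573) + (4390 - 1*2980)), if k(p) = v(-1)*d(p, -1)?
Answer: -1/166 ≈ -0.0060241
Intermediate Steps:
d(T, t) = -t
k(p) = -3 (k(p) = -(-3)*(-1) = -3*1 = -3)
1/((k(40) - 1573) + (4390 - 1*2980)) = 1/((-3 - 1573) + (4390 - 1*2980)) = 1/(-1576 + (4390 - 2980)) = 1/(-1576 + 1410) = 1/(-166) = -1/166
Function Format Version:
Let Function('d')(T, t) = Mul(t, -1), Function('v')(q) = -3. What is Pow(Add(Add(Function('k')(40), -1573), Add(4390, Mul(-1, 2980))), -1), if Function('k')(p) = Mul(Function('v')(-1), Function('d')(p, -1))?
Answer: Rational(-1, 166) ≈ -0.0060241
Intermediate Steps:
Function('d')(T, t) = Mul(-1, t)
Function('k')(p) = -3 (Function('k')(p) = Mul(-3, Mul(-1, -1)) = Mul(-3, 1) = -3)
Pow(Add(Add(Function('k')(40), -1573), Add(4390, Mul(-1, 2980))), -1) = Pow(Add(Add(-3, -1573), Add(4390, Mul(-1, 2980))), -1) = Pow(Add(-1576, Add(4390, -2980)), -1) = Pow(Add(-1576, 1410), -1) = Pow(-166, -1) = Rational(-1, 166)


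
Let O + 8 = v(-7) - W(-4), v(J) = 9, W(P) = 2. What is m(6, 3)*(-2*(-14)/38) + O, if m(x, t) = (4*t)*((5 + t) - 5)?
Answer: 485/19 ≈ 25.526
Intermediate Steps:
m(x, t) = 4*t² (m(x, t) = (4*t)*t = 4*t²)
O = -1 (O = -8 + (9 - 1*2) = -8 + (9 - 2) = -8 + 7 = -1)
m(6, 3)*(-2*(-14)/38) + O = (4*3²)*(-2*(-14)/38) - 1 = (4*9)*(28*(1/38)) - 1 = 36*(14/19) - 1 = 504/19 - 1 = 485/19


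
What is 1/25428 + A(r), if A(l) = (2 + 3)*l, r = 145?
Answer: 18435301/25428 ≈ 725.00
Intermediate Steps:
A(l) = 5*l
1/25428 + A(r) = 1/25428 + 5*145 = 1/25428 + 725 = 18435301/25428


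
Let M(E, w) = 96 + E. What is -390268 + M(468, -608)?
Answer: -389704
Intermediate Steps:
-390268 + M(468, -608) = -390268 + (96 + 468) = -390268 + 564 = -389704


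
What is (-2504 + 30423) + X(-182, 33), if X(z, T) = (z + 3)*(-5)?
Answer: 28814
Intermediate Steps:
X(z, T) = -15 - 5*z (X(z, T) = (3 + z)*(-5) = -15 - 5*z)
(-2504 + 30423) + X(-182, 33) = (-2504 + 30423) + (-15 - 5*(-182)) = 27919 + (-15 + 910) = 27919 + 895 = 28814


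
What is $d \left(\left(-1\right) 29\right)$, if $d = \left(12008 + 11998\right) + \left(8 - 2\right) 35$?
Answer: $-702264$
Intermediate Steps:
$d = 24216$ ($d = 24006 + 6 \cdot 35 = 24006 + 210 = 24216$)
$d \left(\left(-1\right) 29\right) = 24216 \left(\left(-1\right) 29\right) = 24216 \left(-29\right) = -702264$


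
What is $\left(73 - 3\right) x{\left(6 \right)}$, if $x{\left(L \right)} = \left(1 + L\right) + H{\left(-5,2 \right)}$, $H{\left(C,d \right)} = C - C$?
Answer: $490$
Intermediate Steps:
$H{\left(C,d \right)} = 0$
$x{\left(L \right)} = 1 + L$ ($x{\left(L \right)} = \left(1 + L\right) + 0 = 1 + L$)
$\left(73 - 3\right) x{\left(6 \right)} = \left(73 - 3\right) \left(1 + 6\right) = 70 \cdot 7 = 490$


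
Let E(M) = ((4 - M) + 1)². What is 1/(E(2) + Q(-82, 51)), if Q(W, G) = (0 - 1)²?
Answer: ⅒ ≈ 0.10000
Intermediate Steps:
E(M) = (5 - M)²
Q(W, G) = 1 (Q(W, G) = (-1)² = 1)
1/(E(2) + Q(-82, 51)) = 1/((-5 + 2)² + 1) = 1/((-3)² + 1) = 1/(9 + 1) = 1/10 = ⅒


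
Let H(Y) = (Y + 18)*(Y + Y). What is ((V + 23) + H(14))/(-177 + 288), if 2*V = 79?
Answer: 639/74 ≈ 8.6351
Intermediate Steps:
V = 79/2 (V = (½)*79 = 79/2 ≈ 39.500)
H(Y) = 2*Y*(18 + Y) (H(Y) = (18 + Y)*(2*Y) = 2*Y*(18 + Y))
((V + 23) + H(14))/(-177 + 288) = ((79/2 + 23) + 2*14*(18 + 14))/(-177 + 288) = (125/2 + 2*14*32)/111 = (125/2 + 896)*(1/111) = (1917/2)*(1/111) = 639/74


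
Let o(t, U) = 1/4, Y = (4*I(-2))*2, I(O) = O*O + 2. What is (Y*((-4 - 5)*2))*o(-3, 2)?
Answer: -216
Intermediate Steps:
I(O) = 2 + O² (I(O) = O² + 2 = 2 + O²)
Y = 48 (Y = (4*(2 + (-2)²))*2 = (4*(2 + 4))*2 = (4*6)*2 = 24*2 = 48)
o(t, U) = ¼
(Y*((-4 - 5)*2))*o(-3, 2) = (48*((-4 - 5)*2))*(¼) = (48*(-9*2))*(¼) = (48*(-18))*(¼) = -864*¼ = -216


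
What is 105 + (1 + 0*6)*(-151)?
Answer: -46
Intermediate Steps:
105 + (1 + 0*6)*(-151) = 105 + (1 + 0)*(-151) = 105 + 1*(-151) = 105 - 151 = -46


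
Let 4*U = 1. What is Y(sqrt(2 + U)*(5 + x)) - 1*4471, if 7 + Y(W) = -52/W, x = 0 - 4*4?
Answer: -147670/33 ≈ -4474.9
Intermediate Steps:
U = 1/4 (U = (1/4)*1 = 1/4 ≈ 0.25000)
x = -16 (x = 0 - 16 = -16)
Y(W) = -7 - 52/W
Y(sqrt(2 + U)*(5 + x)) - 1*4471 = (-7 - 52*1/(sqrt(2 + 1/4)*(5 - 16))) - 1*4471 = (-7 - 52/(sqrt(9/4)*(-11))) - 4471 = (-7 - 52/((3/2)*(-11))) - 4471 = (-7 - 52/(-33/2)) - 4471 = (-7 - 52*(-2/33)) - 4471 = (-7 + 104/33) - 4471 = -127/33 - 4471 = -147670/33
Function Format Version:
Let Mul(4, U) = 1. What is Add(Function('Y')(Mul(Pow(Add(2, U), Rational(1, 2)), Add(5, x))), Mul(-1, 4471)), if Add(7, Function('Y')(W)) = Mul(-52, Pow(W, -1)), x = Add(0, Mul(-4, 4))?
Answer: Rational(-147670, 33) ≈ -4474.9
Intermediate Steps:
U = Rational(1, 4) (U = Mul(Rational(1, 4), 1) = Rational(1, 4) ≈ 0.25000)
x = -16 (x = Add(0, -16) = -16)
Function('Y')(W) = Add(-7, Mul(-52, Pow(W, -1)))
Add(Function('Y')(Mul(Pow(Add(2, U), Rational(1, 2)), Add(5, x))), Mul(-1, 4471)) = Add(Add(-7, Mul(-52, Pow(Mul(Pow(Add(2, Rational(1, 4)), Rational(1, 2)), Add(5, -16)), -1))), Mul(-1, 4471)) = Add(Add(-7, Mul(-52, Pow(Mul(Pow(Rational(9, 4), Rational(1, 2)), -11), -1))), -4471) = Add(Add(-7, Mul(-52, Pow(Mul(Rational(3, 2), -11), -1))), -4471) = Add(Add(-7, Mul(-52, Pow(Rational(-33, 2), -1))), -4471) = Add(Add(-7, Mul(-52, Rational(-2, 33))), -4471) = Add(Add(-7, Rational(104, 33)), -4471) = Add(Rational(-127, 33), -4471) = Rational(-147670, 33)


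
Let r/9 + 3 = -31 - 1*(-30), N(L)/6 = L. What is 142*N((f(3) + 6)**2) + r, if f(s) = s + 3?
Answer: 122652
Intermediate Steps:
f(s) = 3 + s
N(L) = 6*L
r = -36 (r = -27 + 9*(-31 - 1*(-30)) = -27 + 9*(-31 + 30) = -27 + 9*(-1) = -27 - 9 = -36)
142*N((f(3) + 6)**2) + r = 142*(6*((3 + 3) + 6)**2) - 36 = 142*(6*(6 + 6)**2) - 36 = 142*(6*12**2) - 36 = 142*(6*144) - 36 = 142*864 - 36 = 122688 - 36 = 122652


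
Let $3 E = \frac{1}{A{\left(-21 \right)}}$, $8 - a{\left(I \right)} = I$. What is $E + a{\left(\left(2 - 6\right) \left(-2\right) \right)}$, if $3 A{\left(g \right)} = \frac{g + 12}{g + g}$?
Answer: $\frac{14}{3} \approx 4.6667$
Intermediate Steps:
$a{\left(I \right)} = 8 - I$
$A{\left(g \right)} = \frac{12 + g}{6 g}$ ($A{\left(g \right)} = \frac{\left(g + 12\right) \frac{1}{g + g}}{3} = \frac{\left(12 + g\right) \frac{1}{2 g}}{3} = \frac{\frac{1}{2} \frac{1}{g} \left(12 + g\right)}{3} = \frac{12 + g}{6 g}$)
$E = \frac{14}{3}$ ($E = \frac{1}{3 \frac{12 - 21}{6 \left(-21\right)}} = \frac{1}{3 \cdot \frac{1}{6} \left(- \frac{1}{21}\right) \left(-9\right)} = \frac{\frac{1}{\frac{1}{14}}}{3} = \frac{1}{3} \cdot 14 = \frac{14}{3} \approx 4.6667$)
$E + a{\left(\left(2 - 6\right) \left(-2\right) \right)} = \frac{14}{3} + \left(8 - \left(2 - 6\right) \left(-2\right)\right) = \frac{14}{3} + \left(8 - \left(-4\right) \left(-2\right)\right) = \frac{14}{3} + \left(8 - 8\right) = \frac{14}{3} + 0 = \frac{14}{3}$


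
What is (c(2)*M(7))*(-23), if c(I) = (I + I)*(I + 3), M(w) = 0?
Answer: 0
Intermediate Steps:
c(I) = 2*I*(3 + I) (c(I) = (2*I)*(3 + I) = 2*I*(3 + I))
(c(2)*M(7))*(-23) = ((2*2*(3 + 2))*0)*(-23) = ((2*2*5)*0)*(-23) = (20*0)*(-23) = 0*(-23) = 0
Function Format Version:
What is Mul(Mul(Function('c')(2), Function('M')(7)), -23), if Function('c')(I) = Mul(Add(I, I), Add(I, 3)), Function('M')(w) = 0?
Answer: 0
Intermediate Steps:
Function('c')(I) = Mul(2, I, Add(3, I)) (Function('c')(I) = Mul(Mul(2, I), Add(3, I)) = Mul(2, I, Add(3, I)))
Mul(Mul(Function('c')(2), Function('M')(7)), -23) = Mul(Mul(Mul(2, 2, Add(3, 2)), 0), -23) = Mul(Mul(Mul(2, 2, 5), 0), -23) = Mul(Mul(20, 0), -23) = Mul(0, -23) = 0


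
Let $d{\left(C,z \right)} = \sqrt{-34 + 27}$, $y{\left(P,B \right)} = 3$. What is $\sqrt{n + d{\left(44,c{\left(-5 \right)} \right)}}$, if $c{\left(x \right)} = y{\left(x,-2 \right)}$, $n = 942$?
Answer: $\sqrt{942 + i \sqrt{7}} \approx 30.692 + 0.0431 i$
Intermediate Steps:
$c{\left(x \right)} = 3$
$d{\left(C,z \right)} = i \sqrt{7}$ ($d{\left(C,z \right)} = \sqrt{-7} = i \sqrt{7}$)
$\sqrt{n + d{\left(44,c{\left(-5 \right)} \right)}} = \sqrt{942 + i \sqrt{7}}$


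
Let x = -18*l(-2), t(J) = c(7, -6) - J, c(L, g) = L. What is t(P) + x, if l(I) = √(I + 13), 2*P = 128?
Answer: -57 - 18*√11 ≈ -116.70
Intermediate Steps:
P = 64 (P = (½)*128 = 64)
l(I) = √(13 + I)
t(J) = 7 - J
x = -18*√11 (x = -18*√(13 - 2) = -18*√11 ≈ -59.699)
t(P) + x = (7 - 1*64) - 18*√11 = (7 - 64) - 18*√11 = -57 - 18*√11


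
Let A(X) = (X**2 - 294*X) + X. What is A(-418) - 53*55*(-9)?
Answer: 323433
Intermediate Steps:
A(X) = X**2 - 293*X
A(-418) - 53*55*(-9) = -418*(-293 - 418) - 53*55*(-9) = -418*(-711) - 2915*(-9) = 297198 - 1*(-26235) = 297198 + 26235 = 323433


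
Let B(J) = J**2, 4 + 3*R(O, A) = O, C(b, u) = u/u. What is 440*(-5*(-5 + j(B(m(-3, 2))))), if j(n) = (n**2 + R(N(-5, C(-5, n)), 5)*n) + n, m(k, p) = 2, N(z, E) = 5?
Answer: -107800/3 ≈ -35933.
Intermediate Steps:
C(b, u) = 1
R(O, A) = -4/3 + O/3
j(n) = n**2 + 4*n/3 (j(n) = (n**2 + (-4/3 + (1/3)*5)*n) + n = (n**2 + (-4/3 + 5/3)*n) + n = (n**2 + n/3) + n = n**2 + 4*n/3)
440*(-5*(-5 + j(B(m(-3, 2))))) = 440*(-5*(-5 + (1/3)*2**2*(4 + 3*2**2))) = 440*(-5*(-5 + (1/3)*4*(4 + 3*4))) = 440*(-5*(-5 + (1/3)*4*(4 + 12))) = 440*(-5*(-5 + (1/3)*4*16)) = 440*(-5*(-5 + 64/3)) = 440*(-5*49/3) = 440*(-245/3) = -107800/3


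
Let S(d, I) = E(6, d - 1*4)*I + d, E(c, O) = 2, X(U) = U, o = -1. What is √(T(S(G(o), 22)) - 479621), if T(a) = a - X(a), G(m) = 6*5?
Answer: I*√479621 ≈ 692.55*I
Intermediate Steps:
G(m) = 30
S(d, I) = d + 2*I (S(d, I) = 2*I + d = d + 2*I)
T(a) = 0 (T(a) = a - a = 0)
√(T(S(G(o), 22)) - 479621) = √(0 - 479621) = √(-479621) = I*√479621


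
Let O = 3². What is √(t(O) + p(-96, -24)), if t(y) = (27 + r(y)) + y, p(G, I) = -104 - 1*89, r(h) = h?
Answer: 2*I*√37 ≈ 12.166*I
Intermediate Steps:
O = 9
p(G, I) = -193 (p(G, I) = -104 - 89 = -193)
t(y) = 27 + 2*y (t(y) = (27 + y) + y = 27 + 2*y)
√(t(O) + p(-96, -24)) = √((27 + 2*9) - 193) = √((27 + 18) - 193) = √(45 - 193) = √(-148) = 2*I*√37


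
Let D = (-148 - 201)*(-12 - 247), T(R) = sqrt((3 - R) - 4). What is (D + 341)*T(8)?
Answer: 272196*I ≈ 2.722e+5*I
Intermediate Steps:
T(R) = sqrt(-1 - R)
D = 90391 (D = -349*(-259) = 90391)
(D + 341)*T(8) = (90391 + 341)*sqrt(-1 - 1*8) = 90732*sqrt(-1 - 8) = 90732*sqrt(-9) = 90732*(3*I) = 272196*I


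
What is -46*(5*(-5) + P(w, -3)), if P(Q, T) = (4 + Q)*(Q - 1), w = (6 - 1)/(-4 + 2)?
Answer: 2783/2 ≈ 1391.5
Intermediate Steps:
w = -5/2 (w = 5/(-2) = 5*(-½) = -5/2 ≈ -2.5000)
P(Q, T) = (-1 + Q)*(4 + Q) (P(Q, T) = (4 + Q)*(-1 + Q) = (-1 + Q)*(4 + Q))
-46*(5*(-5) + P(w, -3)) = -46*(5*(-5) + (-4 + (-5/2)² + 3*(-5/2))) = -46*(-25 + (-4 + 25/4 - 15/2)) = -46*(-25 - 21/4) = -46*(-121/4) = 2783/2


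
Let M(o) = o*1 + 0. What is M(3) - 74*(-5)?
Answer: 373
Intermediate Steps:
M(o) = o (M(o) = o + 0 = o)
M(3) - 74*(-5) = 3 - 74*(-5) = 3 + 370 = 373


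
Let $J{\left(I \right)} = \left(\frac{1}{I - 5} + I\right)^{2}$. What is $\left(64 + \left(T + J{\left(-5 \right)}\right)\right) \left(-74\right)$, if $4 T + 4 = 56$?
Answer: $- \frac{381137}{50} \approx -7622.7$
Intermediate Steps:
$T = 13$ ($T = -1 + \frac{1}{4} \cdot 56 = -1 + 14 = 13$)
$J{\left(I \right)} = \left(I + \frac{1}{-5 + I}\right)^{2}$ ($J{\left(I \right)} = \left(\frac{1}{-5 + I} + I\right)^{2} = \left(I + \frac{1}{-5 + I}\right)^{2}$)
$\left(64 + \left(T + J{\left(-5 \right)}\right)\right) \left(-74\right) = \left(64 + \left(13 + \frac{\left(1 + \left(-5\right)^{2} - -25\right)^{2}}{\left(-5 - 5\right)^{2}}\right)\right) \left(-74\right) = \left(64 + \left(13 + \frac{\left(1 + 25 + 25\right)^{2}}{100}\right)\right) \left(-74\right) = \left(64 + \left(13 + \frac{51^{2}}{100}\right)\right) \left(-74\right) = \left(64 + \left(13 + \frac{1}{100} \cdot 2601\right)\right) \left(-74\right) = \left(64 + \left(13 + \frac{2601}{100}\right)\right) \left(-74\right) = \left(64 + \frac{3901}{100}\right) \left(-74\right) = \frac{10301}{100} \left(-74\right) = - \frac{381137}{50}$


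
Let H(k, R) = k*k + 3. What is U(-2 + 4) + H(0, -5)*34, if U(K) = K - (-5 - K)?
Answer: 111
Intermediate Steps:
H(k, R) = 3 + k² (H(k, R) = k² + 3 = 3 + k²)
U(K) = 5 + 2*K (U(K) = K + (5 + K) = 5 + 2*K)
U(-2 + 4) + H(0, -5)*34 = (5 + 2*(-2 + 4)) + (3 + 0²)*34 = (5 + 2*2) + (3 + 0)*34 = (5 + 4) + 3*34 = 9 + 102 = 111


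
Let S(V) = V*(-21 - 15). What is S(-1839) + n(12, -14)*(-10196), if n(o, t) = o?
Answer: -56148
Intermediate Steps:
S(V) = -36*V (S(V) = V*(-36) = -36*V)
S(-1839) + n(12, -14)*(-10196) = -36*(-1839) + 12*(-10196) = 66204 - 122352 = -56148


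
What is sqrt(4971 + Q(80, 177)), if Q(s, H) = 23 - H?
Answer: sqrt(4817) ≈ 69.405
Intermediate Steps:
sqrt(4971 + Q(80, 177)) = sqrt(4971 + (23 - 1*177)) = sqrt(4971 + (23 - 177)) = sqrt(4971 - 154) = sqrt(4817)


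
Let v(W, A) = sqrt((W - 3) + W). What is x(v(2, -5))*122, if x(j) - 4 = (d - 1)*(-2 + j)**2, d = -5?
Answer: -244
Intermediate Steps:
v(W, A) = sqrt(-3 + 2*W) (v(W, A) = sqrt((-3 + W) + W) = sqrt(-3 + 2*W))
x(j) = 4 - 6*(-2 + j)**2 (x(j) = 4 + (-5 - 1)*(-2 + j)**2 = 4 - 6*(-2 + j)**2)
x(v(2, -5))*122 = (4 - 6*(-2 + sqrt(-3 + 2*2))**2)*122 = (4 - 6*(-2 + sqrt(-3 + 4))**2)*122 = (4 - 6*(-2 + sqrt(1))**2)*122 = (4 - 6*(-2 + 1)**2)*122 = (4 - 6*(-1)**2)*122 = (4 - 6*1)*122 = (4 - 6)*122 = -2*122 = -244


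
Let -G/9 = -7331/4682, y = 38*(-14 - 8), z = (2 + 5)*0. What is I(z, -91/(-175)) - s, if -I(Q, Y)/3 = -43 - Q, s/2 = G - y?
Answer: -3678142/2341 ≈ -1571.2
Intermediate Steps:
z = 0 (z = 7*0 = 0)
y = -836 (y = 38*(-22) = -836)
G = 65979/4682 (G = -(-65979)/4682 = -9*(-7331/4682) = 65979/4682 ≈ 14.092)
s = 3980131/2341 (s = 2*(65979/4682 - 1*(-836)) = 2*(65979/4682 + 836) = 2*(3980131/4682) = 3980131/2341 ≈ 1700.2)
I(Q, Y) = 129 + 3*Q (I(Q, Y) = -3*(-43 - Q) = 129 + 3*Q)
I(z, -91/(-175)) - s = (129 + 3*0) - 1*3980131/2341 = (129 + 0) - 3980131/2341 = 129 - 3980131/2341 = -3678142/2341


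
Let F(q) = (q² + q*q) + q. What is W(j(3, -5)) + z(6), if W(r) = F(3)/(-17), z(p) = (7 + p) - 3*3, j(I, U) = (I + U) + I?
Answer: 47/17 ≈ 2.7647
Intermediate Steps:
j(I, U) = U + 2*I
z(p) = -2 + p (z(p) = (7 + p) - 9 = -2 + p)
F(q) = q + 2*q² (F(q) = (q² + q²) + q = 2*q² + q = q + 2*q²)
W(r) = -21/17 (W(r) = (3*(1 + 2*3))/(-17) = (3*(1 + 6))*(-1/17) = (3*7)*(-1/17) = 21*(-1/17) = -21/17)
W(j(3, -5)) + z(6) = -21/17 + (-2 + 6) = -21/17 + 4 = 47/17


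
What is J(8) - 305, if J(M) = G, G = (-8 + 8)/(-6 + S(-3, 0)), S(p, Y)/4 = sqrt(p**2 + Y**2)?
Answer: -305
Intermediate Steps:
S(p, Y) = 4*sqrt(Y**2 + p**2) (S(p, Y) = 4*sqrt(p**2 + Y**2) = 4*sqrt(Y**2 + p**2))
G = 0 (G = (-8 + 8)/(-6 + 4*sqrt(0**2 + (-3)**2)) = 0/(-6 + 4*sqrt(0 + 9)) = 0/(-6 + 4*sqrt(9)) = 0/(-6 + 4*3) = 0/(-6 + 12) = 0/6 = 0*(1/6) = 0)
J(M) = 0
J(8) - 305 = 0 - 305 = -305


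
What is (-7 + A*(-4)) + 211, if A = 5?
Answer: 184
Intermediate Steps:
(-7 + A*(-4)) + 211 = (-7 + 5*(-4)) + 211 = (-7 - 20) + 211 = -27 + 211 = 184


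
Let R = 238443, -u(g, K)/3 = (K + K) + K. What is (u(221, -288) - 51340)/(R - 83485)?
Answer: -24374/77479 ≈ -0.31459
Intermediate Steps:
u(g, K) = -9*K (u(g, K) = -3*((K + K) + K) = -3*(2*K + K) = -9*K)
(u(221, -288) - 51340)/(R - 83485) = (-9*(-288) - 51340)/(238443 - 83485) = (2592 - 51340)/154958 = -48748*1/154958 = -24374/77479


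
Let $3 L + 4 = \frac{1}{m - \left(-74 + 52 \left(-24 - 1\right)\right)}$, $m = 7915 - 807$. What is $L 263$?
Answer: $- \frac{2974267}{8482} \approx -350.66$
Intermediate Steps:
$m = 7108$ ($m = 7915 - 807 = 7108$)
$L = - \frac{11309}{8482}$ ($L = - \frac{4}{3} + \frac{1}{3 \left(7108 - \left(-74 + 52 \left(-24 - 1\right)\right)\right)} = - \frac{4}{3} + \frac{1}{3 \left(7108 + \left(74 - -1300\right)\right)} = - \frac{4}{3} + \frac{1}{3 \left(7108 + \left(74 + 1300\right)\right)} = - \frac{4}{3} + \frac{1}{3 \left(7108 + 1374\right)} = - \frac{4}{3} + \frac{1}{3 \cdot 8482} = - \frac{4}{3} + \frac{1}{3} \cdot \frac{1}{8482} = - \frac{4}{3} + \frac{1}{25446} = - \frac{11309}{8482} \approx -1.3333$)
$L 263 = \left(- \frac{11309}{8482}\right) 263 = - \frac{2974267}{8482}$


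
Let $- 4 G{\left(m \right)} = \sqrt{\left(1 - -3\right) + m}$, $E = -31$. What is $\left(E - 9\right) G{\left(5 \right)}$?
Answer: $30$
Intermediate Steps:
$G{\left(m \right)} = - \frac{\sqrt{4 + m}}{4}$ ($G{\left(m \right)} = - \frac{\sqrt{\left(1 - -3\right) + m}}{4} = - \frac{\sqrt{\left(1 + 3\right) + m}}{4} = - \frac{\sqrt{4 + m}}{4}$)
$\left(E - 9\right) G{\left(5 \right)} = \left(-31 - 9\right) \left(- \frac{\sqrt{4 + 5}}{4}\right) = \left(-31 - 9\right) \left(- \frac{\sqrt{9}}{4}\right) = - 40 \left(\left(- \frac{1}{4}\right) 3\right) = \left(-40\right) \left(- \frac{3}{4}\right) = 30$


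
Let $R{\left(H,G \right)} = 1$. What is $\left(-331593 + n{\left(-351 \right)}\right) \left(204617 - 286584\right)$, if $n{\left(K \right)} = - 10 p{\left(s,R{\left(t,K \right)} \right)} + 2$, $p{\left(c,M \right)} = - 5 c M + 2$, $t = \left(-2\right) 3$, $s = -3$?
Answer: $27193453887$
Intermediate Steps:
$t = -6$
$p{\left(c,M \right)} = 2 - 5 M c$ ($p{\left(c,M \right)} = - 5 M c + 2 = 2 - 5 M c$)
$n{\left(K \right)} = -168$ ($n{\left(K \right)} = - 10 \left(2 - 5 \left(-3\right)\right) + 2 = - 10 \left(2 + 15\right) + 2 = \left(-10\right) 17 + 2 = -170 + 2 = -168$)
$\left(-331593 + n{\left(-351 \right)}\right) \left(204617 - 286584\right) = \left(-331593 - 168\right) \left(204617 - 286584\right) = \left(-331761\right) \left(-81967\right) = 27193453887$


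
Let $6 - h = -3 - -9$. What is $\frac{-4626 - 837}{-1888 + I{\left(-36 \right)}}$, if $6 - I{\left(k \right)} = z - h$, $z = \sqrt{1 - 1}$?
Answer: $\frac{5463}{1882} \approx 2.9028$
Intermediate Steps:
$h = 0$ ($h = 6 - \left(-3 - -9\right) = 6 - \left(-3 + 9\right) = 6 - 6 = 0$)
$z = 0$ ($z = \sqrt{0} = 0$)
$I{\left(k \right)} = 6$ ($I{\left(k \right)} = 6 - \left(0 - 0\right) = 6 - \left(0 + 0\right) = 6 - 0 = 6 + 0 = 6$)
$\frac{-4626 - 837}{-1888 + I{\left(-36 \right)}} = \frac{-4626 - 837}{-1888 + 6} = \frac{-4626 - 837}{-1882} = \left(-5463\right) \left(- \frac{1}{1882}\right) = \frac{5463}{1882}$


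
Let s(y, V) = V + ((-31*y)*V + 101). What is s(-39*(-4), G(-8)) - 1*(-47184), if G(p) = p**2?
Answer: -262155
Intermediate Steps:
s(y, V) = 101 + V - 31*V*y (s(y, V) = V + (-31*V*y + 101) = V + (101 - 31*V*y) = 101 + V - 31*V*y)
s(-39*(-4), G(-8)) - 1*(-47184) = (101 + (-8)**2 - 31*(-8)**2*(-39*(-4))) - 1*(-47184) = (101 + 64 - 31*64*156) + 47184 = (101 + 64 - 309504) + 47184 = -309339 + 47184 = -262155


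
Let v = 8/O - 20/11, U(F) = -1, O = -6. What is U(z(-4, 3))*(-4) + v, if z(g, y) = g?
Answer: 28/33 ≈ 0.84848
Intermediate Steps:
v = -104/33 (v = 8/(-6) - 20/11 = 8*(-⅙) - 20*1/11 = -4/3 - 20/11 = -104/33 ≈ -3.1515)
U(z(-4, 3))*(-4) + v = -1*(-4) - 104/33 = 4 - 104/33 = 28/33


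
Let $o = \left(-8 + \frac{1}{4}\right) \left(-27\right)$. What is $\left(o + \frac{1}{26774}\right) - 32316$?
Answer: $- \frac{1719252247}{53548} \approx -32107.0$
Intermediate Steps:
$o = \frac{837}{4}$ ($o = \left(-8 + \frac{1}{4}\right) \left(-27\right) = \left(- \frac{31}{4}\right) \left(-27\right) = \frac{837}{4} \approx 209.25$)
$\left(o + \frac{1}{26774}\right) - 32316 = \left(\frac{837}{4} + \frac{1}{26774}\right) - 32316 = \frac{11204921}{53548} - 32316 = - \frac{1719252247}{53548}$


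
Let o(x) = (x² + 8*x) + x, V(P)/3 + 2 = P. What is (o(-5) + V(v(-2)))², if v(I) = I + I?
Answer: 1444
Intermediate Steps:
v(I) = 2*I
V(P) = -6 + 3*P
o(x) = x² + 9*x
(o(-5) + V(v(-2)))² = (-5*(9 - 5) + (-6 + 3*(2*(-2))))² = (-5*4 + (-6 + 3*(-4)))² = (-20 + (-6 - 12))² = (-20 - 18)² = (-38)² = 1444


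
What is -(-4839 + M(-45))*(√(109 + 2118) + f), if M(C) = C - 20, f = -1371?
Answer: -6723384 + 4904*√2227 ≈ -6.4920e+6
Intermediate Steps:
M(C) = -20 + C
-(-4839 + M(-45))*(√(109 + 2118) + f) = -(-4839 + (-20 - 45))*(√(109 + 2118) - 1371) = -(-4839 - 65)*(√2227 - 1371) = -(-4904)*(-1371 + √2227) = -(6723384 - 4904*√2227) = -6723384 + 4904*√2227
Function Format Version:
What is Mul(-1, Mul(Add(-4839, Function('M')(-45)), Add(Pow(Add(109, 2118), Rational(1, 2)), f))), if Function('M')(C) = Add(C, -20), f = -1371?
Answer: Add(-6723384, Mul(4904, Pow(2227, Rational(1, 2)))) ≈ -6.4920e+6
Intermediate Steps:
Function('M')(C) = Add(-20, C)
Mul(-1, Mul(Add(-4839, Function('M')(-45)), Add(Pow(Add(109, 2118), Rational(1, 2)), f))) = Mul(-1, Mul(Add(-4839, Add(-20, -45)), Add(Pow(Add(109, 2118), Rational(1, 2)), -1371))) = Mul(-1, Mul(Add(-4839, -65), Add(Pow(2227, Rational(1, 2)), -1371))) = Mul(-1, Mul(-4904, Add(-1371, Pow(2227, Rational(1, 2))))) = Mul(-1, Add(6723384, Mul(-4904, Pow(2227, Rational(1, 2))))) = Add(-6723384, Mul(4904, Pow(2227, Rational(1, 2))))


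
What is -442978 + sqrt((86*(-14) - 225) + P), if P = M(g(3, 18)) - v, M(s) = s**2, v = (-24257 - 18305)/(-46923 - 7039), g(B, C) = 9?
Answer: -442978 + I*sqrt(981883621289)/26981 ≈ -4.4298e+5 + 36.726*I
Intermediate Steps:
v = 21281/26981 (v = -42562/(-53962) = -42562*(-1/53962) = 21281/26981 ≈ 0.78874)
P = 2164180/26981 (P = 9**2 - 1*21281/26981 = 81 - 21281/26981 = 2164180/26981 ≈ 80.211)
-442978 + sqrt((86*(-14) - 225) + P) = -442978 + sqrt((86*(-14) - 225) + 2164180/26981) = -442978 + sqrt((-1204 - 225) + 2164180/26981) = -442978 + sqrt(-1429 + 2164180/26981) = -442978 + sqrt(-36391669/26981) = -442978 + I*sqrt(981883621289)/26981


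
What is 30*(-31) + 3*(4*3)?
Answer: -894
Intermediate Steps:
30*(-31) + 3*(4*3) = -930 + 3*12 = -930 + 36 = -894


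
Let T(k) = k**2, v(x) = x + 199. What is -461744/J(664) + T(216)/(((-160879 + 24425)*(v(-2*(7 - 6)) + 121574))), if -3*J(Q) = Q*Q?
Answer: 719287135035441/228937177388452 ≈ 3.1419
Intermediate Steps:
v(x) = 199 + x
J(Q) = -Q**2/3 (J(Q) = -Q*Q/3 = -Q**2/3)
-461744/J(664) + T(216)/(((-160879 + 24425)*(v(-2*(7 - 6)) + 121574))) = -461744/((-1/3*664**2)) + 216**2/(((-160879 + 24425)*((199 - 2*(7 - 6)) + 121574))) = -461744/((-1/3*440896)) + 46656/((-136454*((199 - 2*1) + 121574))) = -461744/(-440896/3) + 46656/((-136454*((199 - 2) + 121574))) = -461744*(-3/440896) + 46656/((-136454*(197 + 121574))) = 86577/27556 + 46656/((-136454*121771)) = 86577/27556 + 46656/(-16616140034) = 86577/27556 + 46656*(-1/16616140034) = 86577/27556 - 23328/8308070017 = 719287135035441/228937177388452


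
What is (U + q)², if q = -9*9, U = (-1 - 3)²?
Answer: 4225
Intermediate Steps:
U = 16 (U = (-4)² = 16)
q = -81
(U + q)² = (16 - 81)² = (-65)² = 4225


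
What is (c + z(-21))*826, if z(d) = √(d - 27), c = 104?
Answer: 85904 + 3304*I*√3 ≈ 85904.0 + 5722.7*I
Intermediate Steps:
z(d) = √(-27 + d)
(c + z(-21))*826 = (104 + √(-27 - 21))*826 = (104 + √(-48))*826 = (104 + 4*I*√3)*826 = 85904 + 3304*I*√3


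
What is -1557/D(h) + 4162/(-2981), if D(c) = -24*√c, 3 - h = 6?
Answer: -4162/2981 - 173*I*√3/8 ≈ -1.3962 - 37.456*I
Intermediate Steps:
h = -3 (h = 3 - 1*6 = 3 - 6 = -3)
-1557/D(h) + 4162/(-2981) = -1557*I*√3/72 + 4162/(-2981) = -1557*I*√3/72 + 4162*(-1/2981) = -1557*I*√3/72 - 4162/2981 = -173*I*√3/8 - 4162/2981 = -4162/2981 - 173*I*√3/8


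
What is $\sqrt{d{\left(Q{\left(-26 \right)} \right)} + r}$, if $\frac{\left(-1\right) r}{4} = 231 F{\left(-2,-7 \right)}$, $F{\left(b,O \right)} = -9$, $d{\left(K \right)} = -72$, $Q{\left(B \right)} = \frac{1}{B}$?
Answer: $6 \sqrt{229} \approx 90.797$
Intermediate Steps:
$r = 8316$ ($r = - 4 \cdot 231 \left(-9\right) = \left(-4\right) \left(-2079\right) = 8316$)
$\sqrt{d{\left(Q{\left(-26 \right)} \right)} + r} = \sqrt{-72 + 8316} = \sqrt{8244} = 6 \sqrt{229}$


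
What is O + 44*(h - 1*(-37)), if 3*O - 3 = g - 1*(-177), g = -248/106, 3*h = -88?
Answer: 63052/159 ≈ 396.55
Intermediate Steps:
h = -88/3 (h = (⅓)*(-88) = -88/3 ≈ -29.333)
g = -124/53 (g = -248*1/106 = -124/53 ≈ -2.3396)
O = 9416/159 (O = 1 + (-124/53 - 1*(-177))/3 = 1 + (-124/53 + 177)/3 = 1 + (⅓)*(9257/53) = 1 + 9257/159 = 9416/159 ≈ 59.220)
O + 44*(h - 1*(-37)) = 9416/159 + 44*(-88/3 - 1*(-37)) = 9416/159 + 44*(-88/3 + 37) = 9416/159 + 44*(23/3) = 9416/159 + 1012/3 = 63052/159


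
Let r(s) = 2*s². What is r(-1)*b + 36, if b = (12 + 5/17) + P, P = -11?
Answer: 656/17 ≈ 38.588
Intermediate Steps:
b = 22/17 (b = (12 + 5/17) - 11 = 209/17 - 11 = 22/17 ≈ 1.2941)
r(-1)*b + 36 = (2*(-1)²)*(22/17) + 36 = (2*1)*(22/17) + 36 = 2*(22/17) + 36 = 44/17 + 36 = 656/17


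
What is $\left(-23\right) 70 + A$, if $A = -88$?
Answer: $-1698$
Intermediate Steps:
$\left(-23\right) 70 + A = \left(-23\right) 70 - 88 = -1610 - 88 = -1698$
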